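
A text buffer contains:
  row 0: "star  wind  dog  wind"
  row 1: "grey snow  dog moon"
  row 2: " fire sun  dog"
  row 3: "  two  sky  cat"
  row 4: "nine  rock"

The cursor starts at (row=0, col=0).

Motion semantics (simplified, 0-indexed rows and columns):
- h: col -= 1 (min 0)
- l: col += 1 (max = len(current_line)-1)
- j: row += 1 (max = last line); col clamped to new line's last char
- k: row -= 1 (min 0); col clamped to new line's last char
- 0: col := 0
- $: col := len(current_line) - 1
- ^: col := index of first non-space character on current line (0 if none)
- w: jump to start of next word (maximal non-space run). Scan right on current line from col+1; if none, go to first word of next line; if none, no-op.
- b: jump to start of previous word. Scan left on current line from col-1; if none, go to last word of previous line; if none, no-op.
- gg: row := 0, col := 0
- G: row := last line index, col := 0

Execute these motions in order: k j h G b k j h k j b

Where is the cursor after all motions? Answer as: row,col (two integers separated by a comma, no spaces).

After 1 (k): row=0 col=0 char='s'
After 2 (j): row=1 col=0 char='g'
After 3 (h): row=1 col=0 char='g'
After 4 (G): row=4 col=0 char='n'
After 5 (b): row=3 col=12 char='c'
After 6 (k): row=2 col=12 char='o'
After 7 (j): row=3 col=12 char='c'
After 8 (h): row=3 col=11 char='_'
After 9 (k): row=2 col=11 char='d'
After 10 (j): row=3 col=11 char='_'
After 11 (b): row=3 col=7 char='s'

Answer: 3,7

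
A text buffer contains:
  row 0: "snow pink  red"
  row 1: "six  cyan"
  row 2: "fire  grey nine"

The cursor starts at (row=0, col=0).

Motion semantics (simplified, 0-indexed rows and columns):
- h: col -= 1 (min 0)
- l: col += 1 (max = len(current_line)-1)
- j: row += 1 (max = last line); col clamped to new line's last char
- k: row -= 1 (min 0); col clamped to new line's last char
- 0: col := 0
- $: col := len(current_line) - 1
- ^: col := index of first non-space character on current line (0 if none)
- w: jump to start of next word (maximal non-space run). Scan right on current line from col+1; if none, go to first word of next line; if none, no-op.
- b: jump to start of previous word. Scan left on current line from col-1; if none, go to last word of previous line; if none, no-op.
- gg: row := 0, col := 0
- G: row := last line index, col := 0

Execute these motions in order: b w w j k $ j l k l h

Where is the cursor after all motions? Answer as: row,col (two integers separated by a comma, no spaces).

After 1 (b): row=0 col=0 char='s'
After 2 (w): row=0 col=5 char='p'
After 3 (w): row=0 col=11 char='r'
After 4 (j): row=1 col=8 char='n'
After 5 (k): row=0 col=8 char='k'
After 6 ($): row=0 col=13 char='d'
After 7 (j): row=1 col=8 char='n'
After 8 (l): row=1 col=8 char='n'
After 9 (k): row=0 col=8 char='k'
After 10 (l): row=0 col=9 char='_'
After 11 (h): row=0 col=8 char='k'

Answer: 0,8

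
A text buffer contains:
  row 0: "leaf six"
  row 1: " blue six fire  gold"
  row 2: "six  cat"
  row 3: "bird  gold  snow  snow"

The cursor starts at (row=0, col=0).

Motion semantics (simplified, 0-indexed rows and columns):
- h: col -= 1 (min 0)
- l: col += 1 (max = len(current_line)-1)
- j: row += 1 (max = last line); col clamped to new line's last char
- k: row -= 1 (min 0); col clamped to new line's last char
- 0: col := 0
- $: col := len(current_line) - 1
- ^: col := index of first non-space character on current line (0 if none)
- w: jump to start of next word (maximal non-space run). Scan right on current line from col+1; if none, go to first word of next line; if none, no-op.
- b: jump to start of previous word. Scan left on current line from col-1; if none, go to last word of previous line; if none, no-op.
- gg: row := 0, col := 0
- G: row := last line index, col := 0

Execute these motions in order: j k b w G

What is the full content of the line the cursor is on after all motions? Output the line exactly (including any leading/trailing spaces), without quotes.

Answer: bird  gold  snow  snow

Derivation:
After 1 (j): row=1 col=0 char='_'
After 2 (k): row=0 col=0 char='l'
After 3 (b): row=0 col=0 char='l'
After 4 (w): row=0 col=5 char='s'
After 5 (G): row=3 col=0 char='b'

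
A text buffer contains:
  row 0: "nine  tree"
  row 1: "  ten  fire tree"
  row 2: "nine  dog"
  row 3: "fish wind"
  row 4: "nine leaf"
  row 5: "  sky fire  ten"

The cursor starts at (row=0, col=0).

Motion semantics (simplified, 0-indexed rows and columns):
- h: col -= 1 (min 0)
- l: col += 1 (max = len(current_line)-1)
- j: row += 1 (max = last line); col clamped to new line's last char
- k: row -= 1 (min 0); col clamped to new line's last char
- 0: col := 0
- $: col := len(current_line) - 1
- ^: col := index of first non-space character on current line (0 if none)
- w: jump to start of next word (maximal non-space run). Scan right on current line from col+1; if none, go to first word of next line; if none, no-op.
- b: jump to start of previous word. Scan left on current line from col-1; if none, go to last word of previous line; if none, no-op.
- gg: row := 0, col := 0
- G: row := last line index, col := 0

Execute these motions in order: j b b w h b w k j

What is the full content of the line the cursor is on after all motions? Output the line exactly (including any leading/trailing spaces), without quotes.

Answer:   ten  fire tree

Derivation:
After 1 (j): row=1 col=0 char='_'
After 2 (b): row=0 col=6 char='t'
After 3 (b): row=0 col=0 char='n'
After 4 (w): row=0 col=6 char='t'
After 5 (h): row=0 col=5 char='_'
After 6 (b): row=0 col=0 char='n'
After 7 (w): row=0 col=6 char='t'
After 8 (k): row=0 col=6 char='t'
After 9 (j): row=1 col=6 char='_'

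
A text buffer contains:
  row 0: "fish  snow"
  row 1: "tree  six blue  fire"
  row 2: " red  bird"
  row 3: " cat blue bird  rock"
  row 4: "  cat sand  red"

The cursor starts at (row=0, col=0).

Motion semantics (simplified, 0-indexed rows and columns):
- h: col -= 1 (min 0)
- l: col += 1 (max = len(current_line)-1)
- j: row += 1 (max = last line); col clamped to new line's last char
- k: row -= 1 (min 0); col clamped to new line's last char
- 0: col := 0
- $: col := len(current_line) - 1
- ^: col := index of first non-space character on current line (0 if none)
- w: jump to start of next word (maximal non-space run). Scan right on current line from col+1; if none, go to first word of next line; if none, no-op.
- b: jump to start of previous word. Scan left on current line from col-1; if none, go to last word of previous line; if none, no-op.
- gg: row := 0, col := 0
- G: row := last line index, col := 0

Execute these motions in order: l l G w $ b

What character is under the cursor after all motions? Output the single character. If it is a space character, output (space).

After 1 (l): row=0 col=1 char='i'
After 2 (l): row=0 col=2 char='s'
After 3 (G): row=4 col=0 char='_'
After 4 (w): row=4 col=2 char='c'
After 5 ($): row=4 col=14 char='d'
After 6 (b): row=4 col=12 char='r'

Answer: r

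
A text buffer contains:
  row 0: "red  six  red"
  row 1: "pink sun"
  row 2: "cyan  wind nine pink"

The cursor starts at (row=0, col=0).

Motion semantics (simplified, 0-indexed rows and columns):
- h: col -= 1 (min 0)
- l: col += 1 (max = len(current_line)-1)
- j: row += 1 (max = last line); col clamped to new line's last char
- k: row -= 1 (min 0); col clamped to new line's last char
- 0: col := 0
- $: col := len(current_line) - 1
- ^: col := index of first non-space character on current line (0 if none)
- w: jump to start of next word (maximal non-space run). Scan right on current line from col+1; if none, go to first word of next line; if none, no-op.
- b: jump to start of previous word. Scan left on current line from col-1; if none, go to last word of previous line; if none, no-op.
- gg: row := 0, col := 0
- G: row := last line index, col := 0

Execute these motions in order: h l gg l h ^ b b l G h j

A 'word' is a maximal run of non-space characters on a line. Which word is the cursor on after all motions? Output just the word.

After 1 (h): row=0 col=0 char='r'
After 2 (l): row=0 col=1 char='e'
After 3 (gg): row=0 col=0 char='r'
After 4 (l): row=0 col=1 char='e'
After 5 (h): row=0 col=0 char='r'
After 6 (^): row=0 col=0 char='r'
After 7 (b): row=0 col=0 char='r'
After 8 (b): row=0 col=0 char='r'
After 9 (l): row=0 col=1 char='e'
After 10 (G): row=2 col=0 char='c'
After 11 (h): row=2 col=0 char='c'
After 12 (j): row=2 col=0 char='c'

Answer: cyan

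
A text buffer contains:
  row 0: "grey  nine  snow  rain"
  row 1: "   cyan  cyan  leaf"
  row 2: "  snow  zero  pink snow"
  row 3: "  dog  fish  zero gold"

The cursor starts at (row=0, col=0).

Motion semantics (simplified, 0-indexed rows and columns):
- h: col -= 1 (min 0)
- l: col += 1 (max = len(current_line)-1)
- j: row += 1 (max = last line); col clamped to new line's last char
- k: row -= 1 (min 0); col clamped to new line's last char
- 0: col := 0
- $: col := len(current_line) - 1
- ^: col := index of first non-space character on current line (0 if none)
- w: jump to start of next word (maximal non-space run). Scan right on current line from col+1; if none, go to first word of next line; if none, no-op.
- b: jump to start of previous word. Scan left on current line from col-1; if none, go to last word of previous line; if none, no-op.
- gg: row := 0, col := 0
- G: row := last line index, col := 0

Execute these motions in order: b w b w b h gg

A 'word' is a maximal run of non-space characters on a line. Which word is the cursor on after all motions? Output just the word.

After 1 (b): row=0 col=0 char='g'
After 2 (w): row=0 col=6 char='n'
After 3 (b): row=0 col=0 char='g'
After 4 (w): row=0 col=6 char='n'
After 5 (b): row=0 col=0 char='g'
After 6 (h): row=0 col=0 char='g'
After 7 (gg): row=0 col=0 char='g'

Answer: grey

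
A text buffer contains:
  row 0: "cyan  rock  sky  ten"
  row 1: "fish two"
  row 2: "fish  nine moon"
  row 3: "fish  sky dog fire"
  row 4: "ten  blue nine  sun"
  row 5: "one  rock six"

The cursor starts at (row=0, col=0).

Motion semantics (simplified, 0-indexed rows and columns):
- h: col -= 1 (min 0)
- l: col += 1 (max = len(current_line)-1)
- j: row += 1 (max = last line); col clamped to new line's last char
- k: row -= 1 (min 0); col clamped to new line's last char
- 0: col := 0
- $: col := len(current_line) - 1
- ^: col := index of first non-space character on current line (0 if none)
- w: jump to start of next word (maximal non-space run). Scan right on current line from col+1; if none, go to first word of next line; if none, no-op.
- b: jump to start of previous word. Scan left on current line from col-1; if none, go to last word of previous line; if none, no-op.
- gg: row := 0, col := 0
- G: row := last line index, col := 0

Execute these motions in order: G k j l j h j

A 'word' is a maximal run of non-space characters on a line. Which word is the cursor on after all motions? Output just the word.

Answer: one

Derivation:
After 1 (G): row=5 col=0 char='o'
After 2 (k): row=4 col=0 char='t'
After 3 (j): row=5 col=0 char='o'
After 4 (l): row=5 col=1 char='n'
After 5 (j): row=5 col=1 char='n'
After 6 (h): row=5 col=0 char='o'
After 7 (j): row=5 col=0 char='o'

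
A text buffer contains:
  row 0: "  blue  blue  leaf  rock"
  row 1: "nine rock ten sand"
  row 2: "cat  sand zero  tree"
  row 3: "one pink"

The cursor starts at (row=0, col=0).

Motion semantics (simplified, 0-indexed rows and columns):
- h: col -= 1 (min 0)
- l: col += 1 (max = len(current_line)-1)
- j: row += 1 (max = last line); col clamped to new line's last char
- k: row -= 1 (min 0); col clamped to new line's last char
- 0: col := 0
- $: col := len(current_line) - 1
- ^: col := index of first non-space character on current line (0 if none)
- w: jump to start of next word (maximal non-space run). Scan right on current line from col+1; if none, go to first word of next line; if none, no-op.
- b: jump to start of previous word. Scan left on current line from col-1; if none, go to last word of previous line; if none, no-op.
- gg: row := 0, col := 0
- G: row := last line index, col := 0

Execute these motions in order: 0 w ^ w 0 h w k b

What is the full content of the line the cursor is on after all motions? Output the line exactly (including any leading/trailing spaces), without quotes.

Answer:   blue  blue  leaf  rock

Derivation:
After 1 (0): row=0 col=0 char='_'
After 2 (w): row=0 col=2 char='b'
After 3 (^): row=0 col=2 char='b'
After 4 (w): row=0 col=8 char='b'
After 5 (0): row=0 col=0 char='_'
After 6 (h): row=0 col=0 char='_'
After 7 (w): row=0 col=2 char='b'
After 8 (k): row=0 col=2 char='b'
After 9 (b): row=0 col=2 char='b'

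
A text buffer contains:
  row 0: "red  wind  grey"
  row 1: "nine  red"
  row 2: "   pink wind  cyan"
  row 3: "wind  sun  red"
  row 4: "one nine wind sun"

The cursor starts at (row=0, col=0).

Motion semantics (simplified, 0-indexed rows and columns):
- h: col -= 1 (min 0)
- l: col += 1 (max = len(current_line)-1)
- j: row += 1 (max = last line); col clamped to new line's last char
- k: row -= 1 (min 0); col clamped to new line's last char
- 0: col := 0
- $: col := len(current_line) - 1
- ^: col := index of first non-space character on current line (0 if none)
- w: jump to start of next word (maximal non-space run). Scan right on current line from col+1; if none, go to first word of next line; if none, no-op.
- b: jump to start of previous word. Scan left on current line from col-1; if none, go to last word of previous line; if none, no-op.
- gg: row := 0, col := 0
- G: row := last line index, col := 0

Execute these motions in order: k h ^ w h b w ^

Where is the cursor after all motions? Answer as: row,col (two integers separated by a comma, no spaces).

Answer: 0,0

Derivation:
After 1 (k): row=0 col=0 char='r'
After 2 (h): row=0 col=0 char='r'
After 3 (^): row=0 col=0 char='r'
After 4 (w): row=0 col=5 char='w'
After 5 (h): row=0 col=4 char='_'
After 6 (b): row=0 col=0 char='r'
After 7 (w): row=0 col=5 char='w'
After 8 (^): row=0 col=0 char='r'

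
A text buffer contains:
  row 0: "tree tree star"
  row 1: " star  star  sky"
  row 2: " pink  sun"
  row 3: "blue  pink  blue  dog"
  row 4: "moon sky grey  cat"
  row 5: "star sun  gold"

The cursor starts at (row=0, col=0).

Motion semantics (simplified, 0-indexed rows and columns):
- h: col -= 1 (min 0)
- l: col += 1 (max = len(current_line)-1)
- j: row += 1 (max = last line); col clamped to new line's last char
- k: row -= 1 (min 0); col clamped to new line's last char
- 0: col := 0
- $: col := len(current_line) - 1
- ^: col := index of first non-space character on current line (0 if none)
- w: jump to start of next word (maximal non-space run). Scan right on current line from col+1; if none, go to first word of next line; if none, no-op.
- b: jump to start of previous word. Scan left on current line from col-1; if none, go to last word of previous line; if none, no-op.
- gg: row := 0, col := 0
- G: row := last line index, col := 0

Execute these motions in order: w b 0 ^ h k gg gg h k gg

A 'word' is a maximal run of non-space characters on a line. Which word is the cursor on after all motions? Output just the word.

After 1 (w): row=0 col=5 char='t'
After 2 (b): row=0 col=0 char='t'
After 3 (0): row=0 col=0 char='t'
After 4 (^): row=0 col=0 char='t'
After 5 (h): row=0 col=0 char='t'
After 6 (k): row=0 col=0 char='t'
After 7 (gg): row=0 col=0 char='t'
After 8 (gg): row=0 col=0 char='t'
After 9 (h): row=0 col=0 char='t'
After 10 (k): row=0 col=0 char='t'
After 11 (gg): row=0 col=0 char='t'

Answer: tree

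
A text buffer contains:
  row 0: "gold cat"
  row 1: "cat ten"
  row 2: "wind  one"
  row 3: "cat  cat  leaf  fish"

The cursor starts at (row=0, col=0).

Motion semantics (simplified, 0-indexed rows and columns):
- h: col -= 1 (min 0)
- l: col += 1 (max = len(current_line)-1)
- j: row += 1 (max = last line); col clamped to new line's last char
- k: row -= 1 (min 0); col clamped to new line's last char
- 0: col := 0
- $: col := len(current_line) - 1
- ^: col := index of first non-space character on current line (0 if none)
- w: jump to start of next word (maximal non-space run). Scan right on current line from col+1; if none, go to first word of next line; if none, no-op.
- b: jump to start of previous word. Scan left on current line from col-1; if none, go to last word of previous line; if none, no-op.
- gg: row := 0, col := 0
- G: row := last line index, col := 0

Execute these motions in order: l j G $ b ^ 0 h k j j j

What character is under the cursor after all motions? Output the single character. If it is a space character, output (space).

Answer: c

Derivation:
After 1 (l): row=0 col=1 char='o'
After 2 (j): row=1 col=1 char='a'
After 3 (G): row=3 col=0 char='c'
After 4 ($): row=3 col=19 char='h'
After 5 (b): row=3 col=16 char='f'
After 6 (^): row=3 col=0 char='c'
After 7 (0): row=3 col=0 char='c'
After 8 (h): row=3 col=0 char='c'
After 9 (k): row=2 col=0 char='w'
After 10 (j): row=3 col=0 char='c'
After 11 (j): row=3 col=0 char='c'
After 12 (j): row=3 col=0 char='c'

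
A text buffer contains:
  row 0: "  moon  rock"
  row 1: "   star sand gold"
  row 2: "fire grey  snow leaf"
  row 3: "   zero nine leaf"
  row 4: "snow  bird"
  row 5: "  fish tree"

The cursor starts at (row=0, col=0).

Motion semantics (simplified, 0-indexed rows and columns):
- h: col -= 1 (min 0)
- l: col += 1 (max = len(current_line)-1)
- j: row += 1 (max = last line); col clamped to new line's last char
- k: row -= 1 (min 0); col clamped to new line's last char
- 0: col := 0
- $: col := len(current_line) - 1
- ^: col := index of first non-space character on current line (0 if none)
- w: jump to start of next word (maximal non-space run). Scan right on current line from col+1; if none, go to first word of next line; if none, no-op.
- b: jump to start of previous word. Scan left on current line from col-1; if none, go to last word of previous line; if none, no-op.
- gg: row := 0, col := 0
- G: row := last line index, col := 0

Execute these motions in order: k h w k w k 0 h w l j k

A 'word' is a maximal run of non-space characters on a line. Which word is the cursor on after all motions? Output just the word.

After 1 (k): row=0 col=0 char='_'
After 2 (h): row=0 col=0 char='_'
After 3 (w): row=0 col=2 char='m'
After 4 (k): row=0 col=2 char='m'
After 5 (w): row=0 col=8 char='r'
After 6 (k): row=0 col=8 char='r'
After 7 (0): row=0 col=0 char='_'
After 8 (h): row=0 col=0 char='_'
After 9 (w): row=0 col=2 char='m'
After 10 (l): row=0 col=3 char='o'
After 11 (j): row=1 col=3 char='s'
After 12 (k): row=0 col=3 char='o'

Answer: moon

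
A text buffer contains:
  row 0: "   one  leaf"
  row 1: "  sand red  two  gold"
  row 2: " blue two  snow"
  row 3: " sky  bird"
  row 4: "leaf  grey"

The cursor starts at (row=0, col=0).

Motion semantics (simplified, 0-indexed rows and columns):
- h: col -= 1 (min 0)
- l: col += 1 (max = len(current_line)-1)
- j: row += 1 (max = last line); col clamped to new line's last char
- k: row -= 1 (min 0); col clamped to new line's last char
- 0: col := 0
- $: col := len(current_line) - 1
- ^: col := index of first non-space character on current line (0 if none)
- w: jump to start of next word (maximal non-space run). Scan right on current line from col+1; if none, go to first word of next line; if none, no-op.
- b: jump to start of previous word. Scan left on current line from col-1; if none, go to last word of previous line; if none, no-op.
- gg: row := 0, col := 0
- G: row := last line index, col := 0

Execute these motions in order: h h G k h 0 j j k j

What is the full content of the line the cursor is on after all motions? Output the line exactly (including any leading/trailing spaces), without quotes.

Answer: leaf  grey

Derivation:
After 1 (h): row=0 col=0 char='_'
After 2 (h): row=0 col=0 char='_'
After 3 (G): row=4 col=0 char='l'
After 4 (k): row=3 col=0 char='_'
After 5 (h): row=3 col=0 char='_'
After 6 (0): row=3 col=0 char='_'
After 7 (j): row=4 col=0 char='l'
After 8 (j): row=4 col=0 char='l'
After 9 (k): row=3 col=0 char='_'
After 10 (j): row=4 col=0 char='l'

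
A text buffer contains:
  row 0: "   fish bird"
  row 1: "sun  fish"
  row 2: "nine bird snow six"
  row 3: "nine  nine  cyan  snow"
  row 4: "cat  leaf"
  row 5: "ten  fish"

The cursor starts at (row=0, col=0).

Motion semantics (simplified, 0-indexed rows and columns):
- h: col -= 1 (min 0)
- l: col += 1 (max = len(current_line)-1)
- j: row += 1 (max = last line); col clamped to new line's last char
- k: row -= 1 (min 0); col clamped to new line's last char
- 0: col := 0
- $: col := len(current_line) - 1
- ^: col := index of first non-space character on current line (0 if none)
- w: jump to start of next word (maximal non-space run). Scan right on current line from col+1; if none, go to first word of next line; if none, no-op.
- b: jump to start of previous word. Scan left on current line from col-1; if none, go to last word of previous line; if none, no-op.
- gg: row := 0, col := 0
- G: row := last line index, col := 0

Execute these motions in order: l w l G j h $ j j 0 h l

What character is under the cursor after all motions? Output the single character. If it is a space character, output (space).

Answer: e

Derivation:
After 1 (l): row=0 col=1 char='_'
After 2 (w): row=0 col=3 char='f'
After 3 (l): row=0 col=4 char='i'
After 4 (G): row=5 col=0 char='t'
After 5 (j): row=5 col=0 char='t'
After 6 (h): row=5 col=0 char='t'
After 7 ($): row=5 col=8 char='h'
After 8 (j): row=5 col=8 char='h'
After 9 (j): row=5 col=8 char='h'
After 10 (0): row=5 col=0 char='t'
After 11 (h): row=5 col=0 char='t'
After 12 (l): row=5 col=1 char='e'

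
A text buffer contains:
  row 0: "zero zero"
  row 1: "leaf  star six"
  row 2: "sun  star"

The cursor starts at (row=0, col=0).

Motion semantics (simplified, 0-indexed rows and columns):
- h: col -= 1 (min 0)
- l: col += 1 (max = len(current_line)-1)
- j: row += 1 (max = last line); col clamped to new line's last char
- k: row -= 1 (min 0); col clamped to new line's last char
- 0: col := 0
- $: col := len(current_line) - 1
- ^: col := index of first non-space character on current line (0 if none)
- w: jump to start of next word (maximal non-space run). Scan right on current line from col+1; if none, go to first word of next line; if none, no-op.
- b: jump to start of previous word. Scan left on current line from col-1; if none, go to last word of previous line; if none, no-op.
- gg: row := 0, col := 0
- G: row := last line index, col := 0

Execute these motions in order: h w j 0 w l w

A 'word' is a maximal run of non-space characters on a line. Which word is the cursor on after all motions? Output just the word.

Answer: six

Derivation:
After 1 (h): row=0 col=0 char='z'
After 2 (w): row=0 col=5 char='z'
After 3 (j): row=1 col=5 char='_'
After 4 (0): row=1 col=0 char='l'
After 5 (w): row=1 col=6 char='s'
After 6 (l): row=1 col=7 char='t'
After 7 (w): row=1 col=11 char='s'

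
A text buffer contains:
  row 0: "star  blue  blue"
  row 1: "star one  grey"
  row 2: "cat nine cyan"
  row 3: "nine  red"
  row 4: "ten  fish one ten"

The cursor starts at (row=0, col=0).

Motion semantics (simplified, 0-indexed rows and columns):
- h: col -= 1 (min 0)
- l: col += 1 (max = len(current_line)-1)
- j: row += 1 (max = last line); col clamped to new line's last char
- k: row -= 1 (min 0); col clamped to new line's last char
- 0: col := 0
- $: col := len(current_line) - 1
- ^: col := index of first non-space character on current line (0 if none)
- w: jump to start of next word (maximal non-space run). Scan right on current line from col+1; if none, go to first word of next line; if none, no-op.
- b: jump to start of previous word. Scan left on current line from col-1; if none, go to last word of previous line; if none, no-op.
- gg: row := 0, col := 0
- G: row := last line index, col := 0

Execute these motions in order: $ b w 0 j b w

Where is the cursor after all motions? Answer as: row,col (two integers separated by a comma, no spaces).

Answer: 2,0

Derivation:
After 1 ($): row=0 col=15 char='e'
After 2 (b): row=0 col=12 char='b'
After 3 (w): row=1 col=0 char='s'
After 4 (0): row=1 col=0 char='s'
After 5 (j): row=2 col=0 char='c'
After 6 (b): row=1 col=10 char='g'
After 7 (w): row=2 col=0 char='c'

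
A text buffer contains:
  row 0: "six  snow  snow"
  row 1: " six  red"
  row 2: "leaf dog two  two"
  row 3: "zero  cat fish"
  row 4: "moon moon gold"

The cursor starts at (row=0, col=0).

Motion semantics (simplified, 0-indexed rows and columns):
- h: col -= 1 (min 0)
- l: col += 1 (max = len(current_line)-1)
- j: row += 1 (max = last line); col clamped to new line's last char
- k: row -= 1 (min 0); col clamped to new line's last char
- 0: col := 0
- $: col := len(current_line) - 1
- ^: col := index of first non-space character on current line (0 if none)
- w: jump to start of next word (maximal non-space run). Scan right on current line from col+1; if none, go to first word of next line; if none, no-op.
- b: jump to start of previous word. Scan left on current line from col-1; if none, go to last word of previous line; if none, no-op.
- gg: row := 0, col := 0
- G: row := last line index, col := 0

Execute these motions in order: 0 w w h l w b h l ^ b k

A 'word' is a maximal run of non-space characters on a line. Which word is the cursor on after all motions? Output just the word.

Answer: six

Derivation:
After 1 (0): row=0 col=0 char='s'
After 2 (w): row=0 col=5 char='s'
After 3 (w): row=0 col=11 char='s'
After 4 (h): row=0 col=10 char='_'
After 5 (l): row=0 col=11 char='s'
After 6 (w): row=1 col=1 char='s'
After 7 (b): row=0 col=11 char='s'
After 8 (h): row=0 col=10 char='_'
After 9 (l): row=0 col=11 char='s'
After 10 (^): row=0 col=0 char='s'
After 11 (b): row=0 col=0 char='s'
After 12 (k): row=0 col=0 char='s'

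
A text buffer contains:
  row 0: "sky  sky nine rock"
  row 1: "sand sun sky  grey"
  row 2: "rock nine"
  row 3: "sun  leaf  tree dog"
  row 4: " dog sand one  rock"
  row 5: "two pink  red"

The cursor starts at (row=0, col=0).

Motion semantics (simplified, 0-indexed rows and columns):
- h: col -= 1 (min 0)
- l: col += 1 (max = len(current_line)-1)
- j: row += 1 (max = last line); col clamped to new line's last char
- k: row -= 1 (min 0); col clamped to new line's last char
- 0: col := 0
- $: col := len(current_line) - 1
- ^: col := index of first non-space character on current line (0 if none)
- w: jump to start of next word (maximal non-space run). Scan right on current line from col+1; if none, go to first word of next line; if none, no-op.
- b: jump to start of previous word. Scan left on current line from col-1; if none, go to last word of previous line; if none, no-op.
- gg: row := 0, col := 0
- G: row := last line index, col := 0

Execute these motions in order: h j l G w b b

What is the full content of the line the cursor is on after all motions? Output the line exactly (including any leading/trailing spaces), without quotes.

After 1 (h): row=0 col=0 char='s'
After 2 (j): row=1 col=0 char='s'
After 3 (l): row=1 col=1 char='a'
After 4 (G): row=5 col=0 char='t'
After 5 (w): row=5 col=4 char='p'
After 6 (b): row=5 col=0 char='t'
After 7 (b): row=4 col=15 char='r'

Answer:  dog sand one  rock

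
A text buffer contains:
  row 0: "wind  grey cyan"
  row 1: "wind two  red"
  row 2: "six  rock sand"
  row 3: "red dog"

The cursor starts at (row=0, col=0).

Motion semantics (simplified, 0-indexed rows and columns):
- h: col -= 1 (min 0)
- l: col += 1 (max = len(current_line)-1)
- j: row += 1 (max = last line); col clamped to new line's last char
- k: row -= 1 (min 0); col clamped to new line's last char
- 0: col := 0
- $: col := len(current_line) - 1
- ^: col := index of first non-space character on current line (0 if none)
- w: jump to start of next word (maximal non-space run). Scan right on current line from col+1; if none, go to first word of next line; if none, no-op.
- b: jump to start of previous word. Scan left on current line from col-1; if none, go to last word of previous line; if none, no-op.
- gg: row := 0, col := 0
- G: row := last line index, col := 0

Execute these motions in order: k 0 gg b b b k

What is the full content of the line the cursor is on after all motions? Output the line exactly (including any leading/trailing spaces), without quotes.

Answer: wind  grey cyan

Derivation:
After 1 (k): row=0 col=0 char='w'
After 2 (0): row=0 col=0 char='w'
After 3 (gg): row=0 col=0 char='w'
After 4 (b): row=0 col=0 char='w'
After 5 (b): row=0 col=0 char='w'
After 6 (b): row=0 col=0 char='w'
After 7 (k): row=0 col=0 char='w'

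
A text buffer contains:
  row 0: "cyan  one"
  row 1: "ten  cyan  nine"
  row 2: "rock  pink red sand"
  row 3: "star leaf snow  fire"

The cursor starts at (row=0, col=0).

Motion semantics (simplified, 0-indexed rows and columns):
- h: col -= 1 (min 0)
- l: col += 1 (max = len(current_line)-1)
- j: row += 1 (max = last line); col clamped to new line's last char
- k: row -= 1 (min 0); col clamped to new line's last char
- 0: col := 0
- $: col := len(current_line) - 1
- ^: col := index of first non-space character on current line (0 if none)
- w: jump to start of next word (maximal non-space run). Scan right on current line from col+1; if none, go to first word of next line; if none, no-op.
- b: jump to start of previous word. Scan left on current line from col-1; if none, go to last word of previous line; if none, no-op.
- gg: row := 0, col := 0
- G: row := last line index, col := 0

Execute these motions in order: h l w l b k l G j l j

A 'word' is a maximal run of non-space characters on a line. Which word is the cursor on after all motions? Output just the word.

After 1 (h): row=0 col=0 char='c'
After 2 (l): row=0 col=1 char='y'
After 3 (w): row=0 col=6 char='o'
After 4 (l): row=0 col=7 char='n'
After 5 (b): row=0 col=6 char='o'
After 6 (k): row=0 col=6 char='o'
After 7 (l): row=0 col=7 char='n'
After 8 (G): row=3 col=0 char='s'
After 9 (j): row=3 col=0 char='s'
After 10 (l): row=3 col=1 char='t'
After 11 (j): row=3 col=1 char='t'

Answer: star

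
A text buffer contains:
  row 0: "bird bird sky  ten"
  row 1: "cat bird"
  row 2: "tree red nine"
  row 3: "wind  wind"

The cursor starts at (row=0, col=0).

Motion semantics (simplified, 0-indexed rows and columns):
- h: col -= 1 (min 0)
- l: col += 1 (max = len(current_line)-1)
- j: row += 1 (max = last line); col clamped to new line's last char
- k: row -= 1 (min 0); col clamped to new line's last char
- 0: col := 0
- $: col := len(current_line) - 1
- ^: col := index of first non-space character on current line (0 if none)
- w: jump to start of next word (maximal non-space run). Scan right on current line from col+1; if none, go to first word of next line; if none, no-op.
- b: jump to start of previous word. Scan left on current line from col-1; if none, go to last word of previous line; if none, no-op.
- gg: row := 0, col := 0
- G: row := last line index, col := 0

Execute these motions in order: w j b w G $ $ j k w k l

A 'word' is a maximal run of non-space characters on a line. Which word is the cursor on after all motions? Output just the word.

Answer: tree

Derivation:
After 1 (w): row=0 col=5 char='b'
After 2 (j): row=1 col=5 char='i'
After 3 (b): row=1 col=4 char='b'
After 4 (w): row=2 col=0 char='t'
After 5 (G): row=3 col=0 char='w'
After 6 ($): row=3 col=9 char='d'
After 7 ($): row=3 col=9 char='d'
After 8 (j): row=3 col=9 char='d'
After 9 (k): row=2 col=9 char='n'
After 10 (w): row=3 col=0 char='w'
After 11 (k): row=2 col=0 char='t'
After 12 (l): row=2 col=1 char='r'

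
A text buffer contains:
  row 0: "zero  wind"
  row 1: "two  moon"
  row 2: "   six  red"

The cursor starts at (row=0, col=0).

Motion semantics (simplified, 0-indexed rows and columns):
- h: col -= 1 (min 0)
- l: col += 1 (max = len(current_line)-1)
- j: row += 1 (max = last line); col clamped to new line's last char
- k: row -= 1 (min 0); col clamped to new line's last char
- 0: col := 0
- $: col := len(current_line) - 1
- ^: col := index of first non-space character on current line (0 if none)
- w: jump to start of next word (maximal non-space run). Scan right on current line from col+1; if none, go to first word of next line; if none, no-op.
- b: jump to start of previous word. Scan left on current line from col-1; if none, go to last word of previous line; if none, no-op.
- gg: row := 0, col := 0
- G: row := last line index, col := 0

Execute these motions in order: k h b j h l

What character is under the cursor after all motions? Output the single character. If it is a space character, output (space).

After 1 (k): row=0 col=0 char='z'
After 2 (h): row=0 col=0 char='z'
After 3 (b): row=0 col=0 char='z'
After 4 (j): row=1 col=0 char='t'
After 5 (h): row=1 col=0 char='t'
After 6 (l): row=1 col=1 char='w'

Answer: w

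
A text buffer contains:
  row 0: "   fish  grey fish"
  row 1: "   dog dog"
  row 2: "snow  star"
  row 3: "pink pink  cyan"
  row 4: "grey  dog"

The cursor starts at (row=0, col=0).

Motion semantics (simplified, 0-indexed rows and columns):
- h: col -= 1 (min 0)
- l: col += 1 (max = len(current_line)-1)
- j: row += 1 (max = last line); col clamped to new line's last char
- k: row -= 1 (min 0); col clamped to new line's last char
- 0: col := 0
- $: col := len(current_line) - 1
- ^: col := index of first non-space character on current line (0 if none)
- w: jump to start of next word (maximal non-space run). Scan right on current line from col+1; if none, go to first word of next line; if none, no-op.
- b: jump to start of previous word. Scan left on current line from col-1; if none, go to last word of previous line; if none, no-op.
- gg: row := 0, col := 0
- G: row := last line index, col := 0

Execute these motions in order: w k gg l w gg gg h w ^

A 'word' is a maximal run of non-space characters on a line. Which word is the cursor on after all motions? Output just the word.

After 1 (w): row=0 col=3 char='f'
After 2 (k): row=0 col=3 char='f'
After 3 (gg): row=0 col=0 char='_'
After 4 (l): row=0 col=1 char='_'
After 5 (w): row=0 col=3 char='f'
After 6 (gg): row=0 col=0 char='_'
After 7 (gg): row=0 col=0 char='_'
After 8 (h): row=0 col=0 char='_'
After 9 (w): row=0 col=3 char='f'
After 10 (^): row=0 col=3 char='f'

Answer: fish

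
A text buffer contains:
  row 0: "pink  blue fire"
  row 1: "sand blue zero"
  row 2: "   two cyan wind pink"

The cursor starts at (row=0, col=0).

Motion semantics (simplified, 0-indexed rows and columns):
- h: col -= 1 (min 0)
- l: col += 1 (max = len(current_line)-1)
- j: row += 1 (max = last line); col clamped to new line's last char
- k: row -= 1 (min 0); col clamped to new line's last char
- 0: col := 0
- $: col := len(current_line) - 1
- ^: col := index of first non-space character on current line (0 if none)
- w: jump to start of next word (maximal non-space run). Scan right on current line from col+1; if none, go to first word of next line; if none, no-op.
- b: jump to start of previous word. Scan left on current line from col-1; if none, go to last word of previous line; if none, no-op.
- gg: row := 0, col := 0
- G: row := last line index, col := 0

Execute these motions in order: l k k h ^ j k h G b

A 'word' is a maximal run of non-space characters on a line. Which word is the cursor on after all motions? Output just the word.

After 1 (l): row=0 col=1 char='i'
After 2 (k): row=0 col=1 char='i'
After 3 (k): row=0 col=1 char='i'
After 4 (h): row=0 col=0 char='p'
After 5 (^): row=0 col=0 char='p'
After 6 (j): row=1 col=0 char='s'
After 7 (k): row=0 col=0 char='p'
After 8 (h): row=0 col=0 char='p'
After 9 (G): row=2 col=0 char='_'
After 10 (b): row=1 col=10 char='z'

Answer: zero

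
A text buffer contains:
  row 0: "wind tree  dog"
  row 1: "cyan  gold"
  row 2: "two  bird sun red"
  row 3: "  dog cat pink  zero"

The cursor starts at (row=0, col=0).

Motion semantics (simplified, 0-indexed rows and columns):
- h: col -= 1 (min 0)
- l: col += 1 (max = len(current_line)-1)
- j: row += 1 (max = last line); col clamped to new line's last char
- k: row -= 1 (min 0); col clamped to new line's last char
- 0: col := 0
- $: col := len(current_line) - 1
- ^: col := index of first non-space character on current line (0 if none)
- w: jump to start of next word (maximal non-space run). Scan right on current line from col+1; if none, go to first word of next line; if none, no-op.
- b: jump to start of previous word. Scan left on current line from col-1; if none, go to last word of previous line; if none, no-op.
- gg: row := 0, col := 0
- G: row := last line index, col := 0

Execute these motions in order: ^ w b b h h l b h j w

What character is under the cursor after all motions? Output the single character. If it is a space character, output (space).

After 1 (^): row=0 col=0 char='w'
After 2 (w): row=0 col=5 char='t'
After 3 (b): row=0 col=0 char='w'
After 4 (b): row=0 col=0 char='w'
After 5 (h): row=0 col=0 char='w'
After 6 (h): row=0 col=0 char='w'
After 7 (l): row=0 col=1 char='i'
After 8 (b): row=0 col=0 char='w'
After 9 (h): row=0 col=0 char='w'
After 10 (j): row=1 col=0 char='c'
After 11 (w): row=1 col=6 char='g'

Answer: g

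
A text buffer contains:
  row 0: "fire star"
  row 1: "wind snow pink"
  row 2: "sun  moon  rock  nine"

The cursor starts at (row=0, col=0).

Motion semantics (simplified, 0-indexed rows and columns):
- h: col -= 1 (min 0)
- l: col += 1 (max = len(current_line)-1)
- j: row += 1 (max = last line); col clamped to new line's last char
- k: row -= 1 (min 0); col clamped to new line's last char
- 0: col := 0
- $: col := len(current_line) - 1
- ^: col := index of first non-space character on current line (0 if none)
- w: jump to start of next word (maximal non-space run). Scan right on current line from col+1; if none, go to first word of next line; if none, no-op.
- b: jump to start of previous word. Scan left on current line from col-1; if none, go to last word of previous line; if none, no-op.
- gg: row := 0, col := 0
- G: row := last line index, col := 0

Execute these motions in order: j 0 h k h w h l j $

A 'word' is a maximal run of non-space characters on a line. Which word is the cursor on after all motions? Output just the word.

Answer: pink

Derivation:
After 1 (j): row=1 col=0 char='w'
After 2 (0): row=1 col=0 char='w'
After 3 (h): row=1 col=0 char='w'
After 4 (k): row=0 col=0 char='f'
After 5 (h): row=0 col=0 char='f'
After 6 (w): row=0 col=5 char='s'
After 7 (h): row=0 col=4 char='_'
After 8 (l): row=0 col=5 char='s'
After 9 (j): row=1 col=5 char='s'
After 10 ($): row=1 col=13 char='k'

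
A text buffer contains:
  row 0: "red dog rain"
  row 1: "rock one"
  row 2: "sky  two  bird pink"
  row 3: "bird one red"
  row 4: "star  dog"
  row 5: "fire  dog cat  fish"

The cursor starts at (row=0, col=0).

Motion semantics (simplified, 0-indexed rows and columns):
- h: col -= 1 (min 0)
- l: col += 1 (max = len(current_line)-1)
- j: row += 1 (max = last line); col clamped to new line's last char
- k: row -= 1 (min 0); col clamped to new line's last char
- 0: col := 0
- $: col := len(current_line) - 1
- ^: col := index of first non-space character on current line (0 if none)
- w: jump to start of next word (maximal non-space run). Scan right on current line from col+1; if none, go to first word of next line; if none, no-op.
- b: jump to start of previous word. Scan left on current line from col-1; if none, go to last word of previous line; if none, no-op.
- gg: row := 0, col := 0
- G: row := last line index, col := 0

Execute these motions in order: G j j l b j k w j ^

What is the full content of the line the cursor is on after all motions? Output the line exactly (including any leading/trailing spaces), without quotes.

Answer: fire  dog cat  fish

Derivation:
After 1 (G): row=5 col=0 char='f'
After 2 (j): row=5 col=0 char='f'
After 3 (j): row=5 col=0 char='f'
After 4 (l): row=5 col=1 char='i'
After 5 (b): row=5 col=0 char='f'
After 6 (j): row=5 col=0 char='f'
After 7 (k): row=4 col=0 char='s'
After 8 (w): row=4 col=6 char='d'
After 9 (j): row=5 col=6 char='d'
After 10 (^): row=5 col=0 char='f'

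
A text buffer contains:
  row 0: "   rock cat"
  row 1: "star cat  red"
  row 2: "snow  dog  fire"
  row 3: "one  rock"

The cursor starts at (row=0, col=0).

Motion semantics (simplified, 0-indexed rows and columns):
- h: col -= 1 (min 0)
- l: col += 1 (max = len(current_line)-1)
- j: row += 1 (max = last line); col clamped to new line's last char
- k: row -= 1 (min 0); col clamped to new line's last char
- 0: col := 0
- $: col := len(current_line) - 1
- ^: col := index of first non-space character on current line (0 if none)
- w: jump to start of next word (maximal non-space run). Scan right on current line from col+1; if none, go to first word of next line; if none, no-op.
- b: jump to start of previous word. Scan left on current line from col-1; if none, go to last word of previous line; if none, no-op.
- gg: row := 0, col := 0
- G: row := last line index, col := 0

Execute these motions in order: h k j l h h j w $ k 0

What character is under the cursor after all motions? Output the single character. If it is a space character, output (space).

After 1 (h): row=0 col=0 char='_'
After 2 (k): row=0 col=0 char='_'
After 3 (j): row=1 col=0 char='s'
After 4 (l): row=1 col=1 char='t'
After 5 (h): row=1 col=0 char='s'
After 6 (h): row=1 col=0 char='s'
After 7 (j): row=2 col=0 char='s'
After 8 (w): row=2 col=6 char='d'
After 9 ($): row=2 col=14 char='e'
After 10 (k): row=1 col=12 char='d'
After 11 (0): row=1 col=0 char='s'

Answer: s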